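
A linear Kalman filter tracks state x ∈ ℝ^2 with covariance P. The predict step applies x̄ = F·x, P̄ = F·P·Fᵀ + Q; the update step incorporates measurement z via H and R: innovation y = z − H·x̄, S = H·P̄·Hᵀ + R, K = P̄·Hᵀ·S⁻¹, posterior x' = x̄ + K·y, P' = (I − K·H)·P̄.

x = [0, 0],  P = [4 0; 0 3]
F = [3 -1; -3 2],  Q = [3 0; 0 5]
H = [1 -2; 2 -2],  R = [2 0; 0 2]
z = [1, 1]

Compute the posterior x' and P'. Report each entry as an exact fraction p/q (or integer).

x̄ = F·x = [0, 0]
P̄ = F·P·Fᵀ + Q = [42 -42; -42 53]
y = z − H·x̄ = [1, 1]
S = H·P̄·Hᵀ + R = [424 548; 548 718]
K = P̄·Hᵀ·S⁻¹ = [-133/344 91/172; -67/129 17/129]
x' = x̄ + K·y = [49/344, -50/129]
P' = (I − K·H)·P̄ = [315/172 56/43; 56/43 151/129]

x' = [49/344, -50/129]
P' = [315/172 56/43; 56/43 151/129]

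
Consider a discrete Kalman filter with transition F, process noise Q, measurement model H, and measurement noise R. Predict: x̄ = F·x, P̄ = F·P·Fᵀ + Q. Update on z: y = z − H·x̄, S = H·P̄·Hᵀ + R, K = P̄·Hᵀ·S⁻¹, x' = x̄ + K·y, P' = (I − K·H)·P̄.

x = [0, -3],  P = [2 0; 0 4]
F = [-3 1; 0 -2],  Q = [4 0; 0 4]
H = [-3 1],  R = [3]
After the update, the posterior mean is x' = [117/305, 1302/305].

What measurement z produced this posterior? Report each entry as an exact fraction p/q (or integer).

z = [3]

x̄ = F·x = [-3, 6]
P̄ = F·P·Fᵀ + Q = [26 -8; -8 20]
S = H·P̄·Hᵀ + R = [305]
K = P̄·Hᵀ·S⁻¹ = [-86/305; 44/305]
x' − x̄ = [1032/305, -528/305] = K·y
y = (KᵀK)⁻¹·Kᵀ·(x' − x̄) = [-12]
z = y + H·x̄ = [-12] + [15] = [3]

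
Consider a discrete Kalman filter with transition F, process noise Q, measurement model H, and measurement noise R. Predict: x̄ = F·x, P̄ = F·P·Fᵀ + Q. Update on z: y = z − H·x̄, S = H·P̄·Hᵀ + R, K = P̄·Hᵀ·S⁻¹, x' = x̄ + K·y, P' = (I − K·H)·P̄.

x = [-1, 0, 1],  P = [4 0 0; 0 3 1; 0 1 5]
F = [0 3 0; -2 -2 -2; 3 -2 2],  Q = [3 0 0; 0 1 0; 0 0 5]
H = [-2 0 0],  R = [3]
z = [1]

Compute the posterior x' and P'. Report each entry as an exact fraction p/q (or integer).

x' = [-20/41, 16/41, -33/41]
P' = [30/41 -24/41 -12/41; -24/41 1569/41 -1696/41; -12/41 -1696/41 2473/41]

x̄ = F·x = [0, 0, -1]
P̄ = F·P·Fᵀ + Q = [30 -24 -12; -24 57 -32; -12 -32 65]
y = z − H·x̄ = [1]
S = H·P̄·Hᵀ + R = [123]
K = P̄·Hᵀ·S⁻¹ = [-20/41; 16/41; 8/41]
x' = x̄ + K·y = [-20/41, 16/41, -33/41]
P' = (I − K·H)·P̄ = [30/41 -24/41 -12/41; -24/41 1569/41 -1696/41; -12/41 -1696/41 2473/41]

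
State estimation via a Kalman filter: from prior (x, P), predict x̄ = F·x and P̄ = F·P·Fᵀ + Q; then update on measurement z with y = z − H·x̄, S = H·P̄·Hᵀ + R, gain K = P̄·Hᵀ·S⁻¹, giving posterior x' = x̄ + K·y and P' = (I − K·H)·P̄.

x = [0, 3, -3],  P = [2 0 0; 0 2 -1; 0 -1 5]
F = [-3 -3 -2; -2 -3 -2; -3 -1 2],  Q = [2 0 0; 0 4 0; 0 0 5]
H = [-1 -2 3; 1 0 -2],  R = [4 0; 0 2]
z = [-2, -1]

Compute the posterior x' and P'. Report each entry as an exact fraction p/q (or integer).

x' = [5163/4463, 5723/4463, 3393/4463]
P' = [74571/4463 28901/4463 40879/4463; 28901/4463 18103/4463 18241/4463; 40879/4463 18241/4463 24287/4463]

x̄ = F·x = [-3, -3, -9]
P̄ = F·P·Fᵀ + Q = [46 38 8; 38 38 2; 8 2 49]
y = z − H·x̄ = [16, -16]
S = H·P̄·Hᵀ + R = [723 -368; -368 212]
K = P̄·Hᵀ·S⁻¹ = [-2434/4463 -7187/8926; -2596/4463 -7581/8926; -1125/4463 -7695/8926]
x' = x̄ + K·y = [5163/4463, 5723/4463, 3393/4463]
P' = (I − K·H)·P̄ = [74571/4463 28901/4463 40879/4463; 28901/4463 18103/4463 18241/4463; 40879/4463 18241/4463 24287/4463]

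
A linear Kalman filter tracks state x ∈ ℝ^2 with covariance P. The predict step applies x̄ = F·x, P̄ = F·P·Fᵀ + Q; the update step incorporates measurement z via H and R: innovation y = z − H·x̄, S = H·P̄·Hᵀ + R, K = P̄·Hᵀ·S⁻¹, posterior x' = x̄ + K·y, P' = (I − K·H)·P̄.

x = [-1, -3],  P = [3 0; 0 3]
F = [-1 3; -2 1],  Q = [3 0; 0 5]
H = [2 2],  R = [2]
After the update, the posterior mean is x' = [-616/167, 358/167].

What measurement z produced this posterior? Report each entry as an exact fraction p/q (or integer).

z = [-3]

x̄ = F·x = [-8, -1]
P̄ = F·P·Fᵀ + Q = [33 15; 15 20]
S = H·P̄·Hᵀ + R = [334]
K = P̄·Hᵀ·S⁻¹ = [48/167; 35/167]
x' − x̄ = [720/167, 525/167] = K·y
y = (KᵀK)⁻¹·Kᵀ·(x' − x̄) = [15]
z = y + H·x̄ = [15] + [-18] = [-3]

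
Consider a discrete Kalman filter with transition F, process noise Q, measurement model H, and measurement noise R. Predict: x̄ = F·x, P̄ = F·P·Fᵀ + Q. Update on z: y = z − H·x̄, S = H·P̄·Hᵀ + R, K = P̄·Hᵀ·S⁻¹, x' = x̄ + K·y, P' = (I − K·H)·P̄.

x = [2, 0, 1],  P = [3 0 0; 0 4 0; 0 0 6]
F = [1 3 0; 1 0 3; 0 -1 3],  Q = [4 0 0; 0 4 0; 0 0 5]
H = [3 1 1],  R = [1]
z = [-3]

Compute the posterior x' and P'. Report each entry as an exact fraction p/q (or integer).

x' = [-454/283, 361/283, 321/566]
P' = [4969/283 -6591/283 -8256/283; -6591/283 9575/283 10260/283; -8256/283 10260/283 29097/566]

x̄ = F·x = [2, 5, 3]
P̄ = F·P·Fᵀ + Q = [43 3 -12; 3 61 54; -12 54 63]
y = z − H·x̄ = [-17]
S = H·P̄·Hᵀ + R = [566]
K = P̄·Hᵀ·S⁻¹ = [60/283; 62/283; 81/566]
x' = x̄ + K·y = [-454/283, 361/283, 321/566]
P' = (I − K·H)·P̄ = [4969/283 -6591/283 -8256/283; -6591/283 9575/283 10260/283; -8256/283 10260/283 29097/566]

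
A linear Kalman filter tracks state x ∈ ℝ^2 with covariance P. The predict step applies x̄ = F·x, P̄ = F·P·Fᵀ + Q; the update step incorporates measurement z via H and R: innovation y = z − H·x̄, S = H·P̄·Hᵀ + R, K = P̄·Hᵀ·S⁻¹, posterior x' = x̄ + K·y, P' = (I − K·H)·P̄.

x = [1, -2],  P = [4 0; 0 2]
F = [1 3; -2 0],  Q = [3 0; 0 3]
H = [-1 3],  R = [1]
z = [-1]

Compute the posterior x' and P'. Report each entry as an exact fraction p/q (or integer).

x' = [-5, -2]
P' = [76/5 5; 5 86/49]

x̄ = F·x = [-5, -2]
P̄ = F·P·Fᵀ + Q = [25 -8; -8 19]
y = z − H·x̄ = [0]
S = H·P̄·Hᵀ + R = [245]
K = P̄·Hᵀ·S⁻¹ = [-1/5; 13/49]
x' = x̄ + K·y = [-5, -2]
P' = (I − K·H)·P̄ = [76/5 5; 5 86/49]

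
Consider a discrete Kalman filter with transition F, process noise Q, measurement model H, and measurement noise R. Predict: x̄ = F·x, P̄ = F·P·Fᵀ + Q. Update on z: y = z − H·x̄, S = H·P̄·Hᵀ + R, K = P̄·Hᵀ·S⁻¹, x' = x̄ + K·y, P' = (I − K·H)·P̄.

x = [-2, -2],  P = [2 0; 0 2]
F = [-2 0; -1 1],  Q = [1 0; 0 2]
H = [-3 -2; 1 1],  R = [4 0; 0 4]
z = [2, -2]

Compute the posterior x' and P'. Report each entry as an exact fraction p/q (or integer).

x̄ = F·x = [4, 0]
P̄ = F·P·Fᵀ + Q = [9 4; 4 6]
y = z − H·x̄ = [14, -6]
S = H·P̄·Hᵀ + R = [157 -59; -59 27]
K = P̄·Hᵀ·S⁻¹ = [-89/379 -12/379; -29/379 77/379]
x' = x̄ + K·y = [342/379, -868/379]
P' = (I − K·H)·P̄ = [452/379 -500/379; -500/379 808/379]

x' = [342/379, -868/379]
P' = [452/379 -500/379; -500/379 808/379]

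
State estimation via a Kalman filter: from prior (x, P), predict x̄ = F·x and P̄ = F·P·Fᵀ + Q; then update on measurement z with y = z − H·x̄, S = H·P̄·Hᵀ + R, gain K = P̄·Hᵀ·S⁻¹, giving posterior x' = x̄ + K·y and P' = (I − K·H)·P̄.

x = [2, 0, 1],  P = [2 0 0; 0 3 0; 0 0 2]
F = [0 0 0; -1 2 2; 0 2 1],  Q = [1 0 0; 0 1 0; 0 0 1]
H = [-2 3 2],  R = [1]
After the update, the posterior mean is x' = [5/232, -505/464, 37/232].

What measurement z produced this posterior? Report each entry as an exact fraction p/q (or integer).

z = [-3]

x̄ = F·x = [0, 0, 1]
P̄ = F·P·Fᵀ + Q = [1 0 0; 0 23 16; 0 16 15]
S = H·P̄·Hᵀ + R = [464]
K = P̄·Hᵀ·S⁻¹ = [-1/232; 101/464; 39/232]
x' − x̄ = [5/232, -505/464, -195/232] = K·y
y = (KᵀK)⁻¹·Kᵀ·(x' − x̄) = [-5]
z = y + H·x̄ = [-5] + [2] = [-3]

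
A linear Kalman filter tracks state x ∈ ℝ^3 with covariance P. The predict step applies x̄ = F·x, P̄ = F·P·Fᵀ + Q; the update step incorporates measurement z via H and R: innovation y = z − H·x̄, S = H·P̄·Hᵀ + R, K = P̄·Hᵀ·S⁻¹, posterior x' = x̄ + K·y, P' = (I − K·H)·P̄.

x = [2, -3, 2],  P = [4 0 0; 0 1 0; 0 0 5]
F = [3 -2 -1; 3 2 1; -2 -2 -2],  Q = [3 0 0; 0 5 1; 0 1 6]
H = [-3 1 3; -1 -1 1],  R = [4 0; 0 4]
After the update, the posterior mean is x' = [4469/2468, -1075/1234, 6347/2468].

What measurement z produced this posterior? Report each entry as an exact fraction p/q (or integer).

z = [2, 1]

x̄ = F·x = [10, 2, -2]
P̄ = F·P·Fᵀ + Q = [48 27 -10; 27 50 -37; -10 -37 46]
S = H·P̄·Hᵀ + R = [696 420; 420 296]
K = P̄·Hᵀ·S⁻¹ = [-651/2468 215/2468; 731/3702 -821/1234; -71/7404 809/2468]
x' − x̄ = [-20211/2468, -3543/1234, 11283/2468] = K·y
y = (KᵀK)⁻¹·Kᵀ·(x' − x̄) = [36, 15]
z = y + H·x̄ = [36, 15] + [-34, -14] = [2, 1]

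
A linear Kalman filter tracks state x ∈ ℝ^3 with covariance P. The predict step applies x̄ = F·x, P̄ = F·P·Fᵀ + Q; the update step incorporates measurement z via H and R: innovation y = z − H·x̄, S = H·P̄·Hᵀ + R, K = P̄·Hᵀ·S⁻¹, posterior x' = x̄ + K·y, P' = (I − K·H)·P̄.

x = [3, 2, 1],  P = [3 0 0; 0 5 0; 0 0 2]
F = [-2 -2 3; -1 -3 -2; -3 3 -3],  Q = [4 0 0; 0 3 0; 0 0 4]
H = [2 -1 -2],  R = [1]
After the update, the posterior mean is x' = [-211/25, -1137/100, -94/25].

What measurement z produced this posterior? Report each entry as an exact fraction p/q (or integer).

z = [2]

x̄ = F·x = [-7, -11, -6]
P̄ = F·P·Fᵀ + Q = [54 24 -30; 24 59 -24; -30 -24 94]
S = H·P̄·Hᵀ + R = [700]
K = P̄·Hᵀ·S⁻¹ = [36/175; 37/700; -8/25]
x' − x̄ = [-36/25, -37/100, 56/25] = K·y
y = (KᵀK)⁻¹·Kᵀ·(x' − x̄) = [-7]
z = y + H·x̄ = [-7] + [9] = [2]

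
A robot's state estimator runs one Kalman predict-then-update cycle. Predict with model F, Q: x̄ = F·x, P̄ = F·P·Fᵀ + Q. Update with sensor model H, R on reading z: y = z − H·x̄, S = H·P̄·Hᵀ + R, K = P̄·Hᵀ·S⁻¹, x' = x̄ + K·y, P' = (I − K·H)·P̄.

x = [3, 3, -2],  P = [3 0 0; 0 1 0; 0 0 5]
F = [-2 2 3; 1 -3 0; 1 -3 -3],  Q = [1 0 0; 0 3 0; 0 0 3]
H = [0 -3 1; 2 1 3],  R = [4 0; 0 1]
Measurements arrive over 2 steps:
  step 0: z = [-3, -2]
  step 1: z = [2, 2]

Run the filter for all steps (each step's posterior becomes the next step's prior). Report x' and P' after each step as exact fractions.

step 0: x̄ = F·x = [-6, -6, 0]
step 0: P̄ = F·P·Fᵀ + Q = [62 -12 -57; -12 15 12; -57 12 60]
step 0: y = z − H·x̄ = [-21, 16]
step 0: S = H·P̄·Hᵀ + R = [127 -3; -3 144]
step 0: K = P̄·Hᵀ·S⁻¹ = [-1067/6093 -7556/18279; -173/677 370/2031; 410/2031 3326/6093]
step 0: x' = x̄ + K·y = [-163349/18279, 4633/2031, 27386/6093]
step 0: P' = (I − K·H)·P̄ = [620273/18279 -13441/2031 -125237/6093; -13441/2031 1116/677 2656/677; -125237/6093 2656/677 25544/2031]
step 1: x̄ = F·x = [656566/18279, -288440/18279, -534914/18279]
step 1: P̄ = F·P·Fᵀ + Q = [11025791/18279 -4161631/18279 -8915233/18279; -4161631/18279 1672112/18279 3389816/18279; -8915233/18279 3389816/18279 7286258/18279]
step 1: y = z − H·x̄ = [-293848/18279, 68512/2031]
step 1: S = H·P̄·Hᵀ + R = [2069486/18279 -348530/2031; -348530/2031 299239/677]
step 1: K = P̄·Hᵀ·S⁻¹ = [74710/483859 -501344/483859; -57587950/188221151 59605266/188221151; -701605/188221151 172542258/188221151]
step 1: x' = x̄ + K·y = [-733122/483859, -33662728/188221151, 323593910/188221151]
step 1: P' = (I − K·H)·P̄ = [34381683/483859 -7016123/483859 -20749529/483859; -7016123/483859 620920436/188221151 1632409508/188221151; -20749529/483859 1632409508/188221151 4894422104/188221151]

step 0: x' = [-163349/18279, 4633/2031, 27386/6093], P' = [620273/18279 -13441/2031 -125237/6093; -13441/2031 1116/677 2656/677; -125237/6093 2656/677 25544/2031]
step 1: x' = [-733122/483859, -33662728/188221151, 323593910/188221151], P' = [34381683/483859 -7016123/483859 -20749529/483859; -7016123/483859 620920436/188221151 1632409508/188221151; -20749529/483859 1632409508/188221151 4894422104/188221151]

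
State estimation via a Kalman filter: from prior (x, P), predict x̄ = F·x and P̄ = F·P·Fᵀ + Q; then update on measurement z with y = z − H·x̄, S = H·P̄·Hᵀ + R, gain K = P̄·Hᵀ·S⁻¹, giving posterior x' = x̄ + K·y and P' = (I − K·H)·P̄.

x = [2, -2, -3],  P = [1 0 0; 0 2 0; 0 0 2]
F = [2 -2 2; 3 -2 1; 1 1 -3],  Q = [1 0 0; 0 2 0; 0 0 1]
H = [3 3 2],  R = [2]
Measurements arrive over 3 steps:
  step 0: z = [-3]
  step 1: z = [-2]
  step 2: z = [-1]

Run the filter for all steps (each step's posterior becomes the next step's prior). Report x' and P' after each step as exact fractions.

step 0: x' = [-266/45, -97/45, 481/45], P' = [3419/540 553/540 -5869/540; 553/540 731/540 -1823/540; -5869/540 -1823/540 11519/540]
step 1: x' = [175202/14039, 46335/14039, -694035/28078], P' = [674418/14039 182849/14039 -2572669/28078; 182849/14039 67478/14039 -747205/28078; -2572669/28078 -747205/28078 2494729/14039]
step 2: x' = [-39991412/5956869, -8231973/3971246, 908351567/71482428], P' = [578433757/5956869 53866235/1985623 -3334253845/17870607; 53866235/1985623 17593860/1985623 -214073329/3971246; -3334253845/17870607 -214073329/3971246 77512752697/214447284]

step 0: x̄ = F·x = [2, 7, 9]
step 0: P̄ = F·P·Fᵀ + Q = [21 18 -14; 18 21 -7; -14 -7 22]
step 0: y = z − H·x̄ = [-48]
step 0: S = H·P̄·Hᵀ + R = [540]
step 0: K = P̄·Hᵀ·S⁻¹ = [89/540; 103/540; -19/540]
step 0: x' = x̄ + K·y = [-266/45, -97/45, 481/45]
step 0: P' = (I − K·H)·P̄ = [3419/540 553/540 -5869/540; 553/540 731/540 -1823/540; -5869/540 -1823/540 11519/540]
step 1: x̄ = F·x = [208/15, -41/15, -602/15]
step 1: P̄ = F·P·Fᵀ + Q = [734/15 137/15 -3047/30; 137/15 326/15 499/30; -3047/30 499/30 17291/60]
step 1: y = z − H·x̄ = [673/15]
step 1: S = H·P̄·Hᵀ + R = [14039/15]
step 1: K = P̄·Hᵀ·S⁻¹ = [-434/14039; 1888/14039; 9647/28078]
step 1: x' = x̄ + K·y = [175202/14039, 46335/14039, -694035/28078]
step 1: P' = (I − K·H)·P̄ = [674418/14039 182849/14039 -2572669/28078; 182849/14039 67478/14039 -747205/28078; -2572669/28078 -747205/28078 2494729/14039]
step 2: x̄ = F·x = [-436301/14039, 171837/28078, 2525179/28078]
step 2: P̄ = F·P·Fᵀ + Q = [4195891/14039 -571673/14039 -11597976/14039; -571673/14039 444696/14039 4524837/28078; -11597976/14039 4524837/28078 33533816/14039]
step 2: y = z − H·x̄ = [-2976141/28078]
step 2: S = H·P̄·Hᵀ + R = [53611821/14039]
step 2: K = P̄·Hᵀ·S⁻¹ = [-4107766/17870607; 153478/1985623; 78121919/107223642]
step 2: x' = x̄ + K·y = [-39991412/5956869, -8231973/3971246, 908351567/71482428]
step 2: P' = (I − K·H)·P̄ = [578433757/5956869 53866235/1985623 -3334253845/17870607; 53866235/1985623 17593860/1985623 -214073329/3971246; -3334253845/17870607 -214073329/3971246 77512752697/214447284]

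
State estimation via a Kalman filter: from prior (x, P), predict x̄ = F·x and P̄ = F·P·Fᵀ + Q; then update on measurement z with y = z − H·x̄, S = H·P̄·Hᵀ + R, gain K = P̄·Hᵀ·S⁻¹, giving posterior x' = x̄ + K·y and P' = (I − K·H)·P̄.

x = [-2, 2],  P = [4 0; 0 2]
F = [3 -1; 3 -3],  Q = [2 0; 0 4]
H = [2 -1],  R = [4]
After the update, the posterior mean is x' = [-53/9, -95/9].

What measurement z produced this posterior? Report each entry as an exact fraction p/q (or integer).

x̄ = F·x = [-8, -12]
P̄ = F·P·Fᵀ + Q = [40 42; 42 58]
S = H·P̄·Hᵀ + R = [54]
K = P̄·Hᵀ·S⁻¹ = [19/27; 13/27]
x' − x̄ = [19/9, 13/9] = K·y
y = (KᵀK)⁻¹·Kᵀ·(x' − x̄) = [3]
z = y + H·x̄ = [3] + [-4] = [-1]

z = [-1]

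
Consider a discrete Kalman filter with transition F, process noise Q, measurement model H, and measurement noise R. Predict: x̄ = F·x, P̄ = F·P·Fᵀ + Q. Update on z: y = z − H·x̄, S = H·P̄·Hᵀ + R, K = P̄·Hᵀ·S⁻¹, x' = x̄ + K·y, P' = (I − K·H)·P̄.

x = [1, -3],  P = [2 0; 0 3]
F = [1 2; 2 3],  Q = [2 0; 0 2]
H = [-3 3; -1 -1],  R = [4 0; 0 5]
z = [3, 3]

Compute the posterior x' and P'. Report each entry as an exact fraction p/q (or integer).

x' = [-3221/1567, -1810/1567]
P' = [5612/4701 4868/4701; 4868/4701 6032/4701]

x̄ = F·x = [-5, -7]
P̄ = F·P·Fᵀ + Q = [16 22; 22 37]
y = z − H·x̄ = [9, -9]
S = H·P̄·Hᵀ + R = [85 -63; -63 102]
K = P̄·Hᵀ·S⁻¹ = [-186/1567 -2096/4701; 291/1567 -2180/4701]
x' = x̄ + K·y = [-3221/1567, -1810/1567]
P' = (I − K·H)·P̄ = [5612/4701 4868/4701; 4868/4701 6032/4701]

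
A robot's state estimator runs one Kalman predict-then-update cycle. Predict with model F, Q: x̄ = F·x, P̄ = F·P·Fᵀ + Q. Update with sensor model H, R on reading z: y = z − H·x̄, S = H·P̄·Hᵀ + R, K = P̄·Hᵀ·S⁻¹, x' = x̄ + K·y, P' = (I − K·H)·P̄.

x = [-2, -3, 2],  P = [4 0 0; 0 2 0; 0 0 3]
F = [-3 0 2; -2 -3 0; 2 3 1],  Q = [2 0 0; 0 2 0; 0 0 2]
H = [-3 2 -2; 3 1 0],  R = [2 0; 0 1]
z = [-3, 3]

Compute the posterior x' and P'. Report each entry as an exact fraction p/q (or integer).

x̄ = F·x = [10, 13, -11]
P̄ = F·P·Fᵀ + Q = [50 24 -18; 24 36 -34; -18 -34 39]
y = z − H·x̄ = [-21, -40]
S = H·P̄·Hᵀ + R = [520 -130; -130 631]
K = P̄·Hᵀ·S⁻¹ = [-151/2470 5/19; 14237/77805 250/1197; -5791/25935 -74/399]
x' = x̄ + K·y = [1871/2470, 62488/77805, 28726/25935]
P' = (I − K·H)·P̄ = [217/1235 -326/1235 -576/1235; -326/1235 77864/77805 31478/25935; -576/1235 31478/25935 18471/8645]

x' = [1871/2470, 62488/77805, 28726/25935]
P' = [217/1235 -326/1235 -576/1235; -326/1235 77864/77805 31478/25935; -576/1235 31478/25935 18471/8645]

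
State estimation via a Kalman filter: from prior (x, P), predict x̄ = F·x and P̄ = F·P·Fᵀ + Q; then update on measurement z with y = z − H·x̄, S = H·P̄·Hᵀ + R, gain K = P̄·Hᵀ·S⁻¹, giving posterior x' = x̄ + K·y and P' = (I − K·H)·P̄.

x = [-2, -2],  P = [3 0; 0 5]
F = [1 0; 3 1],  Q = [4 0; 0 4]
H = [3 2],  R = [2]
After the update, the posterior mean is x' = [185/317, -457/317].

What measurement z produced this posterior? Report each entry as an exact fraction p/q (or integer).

x̄ = F·x = [-2, -8]
P̄ = F·P·Fᵀ + Q = [7 9; 9 36]
S = H·P̄·Hᵀ + R = [317]
K = P̄·Hᵀ·S⁻¹ = [39/317; 99/317]
x' − x̄ = [819/317, 2079/317] = K·y
y = (KᵀK)⁻¹·Kᵀ·(x' − x̄) = [21]
z = y + H·x̄ = [21] + [-22] = [-1]

z = [-1]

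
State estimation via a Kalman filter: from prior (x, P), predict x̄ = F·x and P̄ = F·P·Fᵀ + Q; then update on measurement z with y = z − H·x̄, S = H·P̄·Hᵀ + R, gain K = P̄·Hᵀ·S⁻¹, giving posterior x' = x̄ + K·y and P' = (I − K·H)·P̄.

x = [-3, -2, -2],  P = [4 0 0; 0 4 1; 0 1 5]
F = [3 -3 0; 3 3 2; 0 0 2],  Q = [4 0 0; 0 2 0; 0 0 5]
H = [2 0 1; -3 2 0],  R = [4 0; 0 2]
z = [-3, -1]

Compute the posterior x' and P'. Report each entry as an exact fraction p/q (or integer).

x' = [-236305/98569, -409503/98569, 137395/98569]
P' = [360688/98569 533882/98569 -573032/98569; 533882/98569 839228/98569 -846068/98569; -573032/98569 -846068/98569 1234196/98569]

x̄ = F·x = [-3, -19, -4]
P̄ = F·P·Fᵀ + Q = [76 -6 -6; -6 106 26; -6 26 25]
y = z − H·x̄ = [7, 28]
S = H·P̄·Hᵀ + R = [309 -410; -410 1182]
K = P̄·Hᵀ·S⁻¹ = [37086/98569 -7150/98569; 55424/98569 38405/98569; 22033/98569 13480/98569]
x' = x̄ + K·y = [-236305/98569, -409503/98569, 137395/98569]
P' = (I − K·H)·P̄ = [360688/98569 533882/98569 -573032/98569; 533882/98569 839228/98569 -846068/98569; -573032/98569 -846068/98569 1234196/98569]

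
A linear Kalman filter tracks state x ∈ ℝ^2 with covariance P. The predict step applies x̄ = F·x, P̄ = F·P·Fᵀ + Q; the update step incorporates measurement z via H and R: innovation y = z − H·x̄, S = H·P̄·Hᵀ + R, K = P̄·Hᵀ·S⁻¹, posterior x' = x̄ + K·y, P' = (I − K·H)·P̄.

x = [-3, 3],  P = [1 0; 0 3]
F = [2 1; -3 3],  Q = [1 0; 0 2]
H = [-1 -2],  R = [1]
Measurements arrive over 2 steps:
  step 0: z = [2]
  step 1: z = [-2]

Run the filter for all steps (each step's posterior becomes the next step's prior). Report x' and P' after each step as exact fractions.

step 0: x̄ = F·x = [-3, 18]
step 0: P̄ = F·P·Fᵀ + Q = [8 3; 3 38]
step 0: y = z − H·x̄ = [35]
step 0: S = H·P̄·Hᵀ + R = [173]
step 0: K = P̄·Hᵀ·S⁻¹ = [-14/173; -79/173]
step 0: x' = x̄ + K·y = [-1009/173, 349/173]
step 0: P' = (I − K·H)·P̄ = [1188/173 -587/173; -587/173 333/173]
step 1: x̄ = F·x = [-1669/173, 4074/173]
step 1: P̄ = F·P·Fᵀ + Q = [2910/173 -7890/173; -7890/173 24601/173]
step 1: y = z − H·x̄ = [6133/173]
step 1: S = H·P̄·Hᵀ + R = [69927/173]
step 1: K = P̄·Hᵀ·S⁻¹ = [30/163; -41312/69927]
step 1: x' = x̄ + K·y = [-509/163, 182174/69927]
step 1: P' = (I − K·H)·P̄ = [510/163 -270/163; -270/163 78571/69927]

step 0: x' = [-1009/173, 349/173], P' = [1188/173 -587/173; -587/173 333/173]
step 1: x' = [-509/163, 182174/69927], P' = [510/163 -270/163; -270/163 78571/69927]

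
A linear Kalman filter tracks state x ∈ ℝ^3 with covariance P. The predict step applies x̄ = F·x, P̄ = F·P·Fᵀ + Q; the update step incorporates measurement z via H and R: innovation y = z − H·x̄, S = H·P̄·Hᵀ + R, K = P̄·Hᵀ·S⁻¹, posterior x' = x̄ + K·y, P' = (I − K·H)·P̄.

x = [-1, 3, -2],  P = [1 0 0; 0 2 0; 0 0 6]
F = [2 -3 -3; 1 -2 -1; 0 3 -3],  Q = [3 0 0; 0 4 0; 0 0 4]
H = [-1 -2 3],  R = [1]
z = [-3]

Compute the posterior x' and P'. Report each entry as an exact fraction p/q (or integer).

x' = [-239/136, -31/170, -57/34]
P' = [10499/136 997/34 1539/34; 997/34 1277/85 336/17; 1539/34 336/17 482/17]

x̄ = F·x = [-5, -5, 15]
P̄ = F·P·Fᵀ + Q = [79 32 36; 32 19 6; 36 6 76]
y = z − H·x̄ = [-63]
S = H·P̄·Hᵀ + R = [680]
K = P̄·Hᵀ·S⁻¹ = [-7/136; -13/170; 9/34]
x' = x̄ + K·y = [-239/136, -31/170, -57/34]
P' = (I − K·H)·P̄ = [10499/136 997/34 1539/34; 997/34 1277/85 336/17; 1539/34 336/17 482/17]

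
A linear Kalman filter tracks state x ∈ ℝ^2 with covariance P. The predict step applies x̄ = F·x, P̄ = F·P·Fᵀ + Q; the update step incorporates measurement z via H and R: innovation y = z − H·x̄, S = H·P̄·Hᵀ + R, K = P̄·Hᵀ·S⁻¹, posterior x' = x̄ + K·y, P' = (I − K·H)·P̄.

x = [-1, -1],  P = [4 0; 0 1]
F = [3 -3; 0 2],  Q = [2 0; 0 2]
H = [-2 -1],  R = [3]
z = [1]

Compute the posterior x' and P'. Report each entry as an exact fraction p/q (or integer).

x' = [88/173, -352/173]
P' = [387/173 -510/173; -510/173 1002/173]

x̄ = F·x = [0, -2]
P̄ = F·P·Fᵀ + Q = [47 -6; -6 6]
y = z − H·x̄ = [-1]
S = H·P̄·Hᵀ + R = [173]
K = P̄·Hᵀ·S⁻¹ = [-88/173; 6/173]
x' = x̄ + K·y = [88/173, -352/173]
P' = (I − K·H)·P̄ = [387/173 -510/173; -510/173 1002/173]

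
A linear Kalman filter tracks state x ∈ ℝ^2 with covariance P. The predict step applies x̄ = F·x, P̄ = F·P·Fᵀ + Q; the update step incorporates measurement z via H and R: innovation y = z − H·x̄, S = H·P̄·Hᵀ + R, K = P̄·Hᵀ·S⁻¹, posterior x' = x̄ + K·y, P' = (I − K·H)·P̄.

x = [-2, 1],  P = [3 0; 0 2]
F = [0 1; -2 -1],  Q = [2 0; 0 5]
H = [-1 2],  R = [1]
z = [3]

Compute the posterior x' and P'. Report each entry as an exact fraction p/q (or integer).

x̄ = F·x = [1, 3]
P̄ = F·P·Fᵀ + Q = [4 -2; -2 19]
y = z − H·x̄ = [-2]
S = H·P̄·Hᵀ + R = [89]
K = P̄·Hᵀ·S⁻¹ = [-8/89; 40/89]
x' = x̄ + K·y = [105/89, 187/89]
P' = (I − K·H)·P̄ = [292/89 142/89; 142/89 91/89]

x' = [105/89, 187/89]
P' = [292/89 142/89; 142/89 91/89]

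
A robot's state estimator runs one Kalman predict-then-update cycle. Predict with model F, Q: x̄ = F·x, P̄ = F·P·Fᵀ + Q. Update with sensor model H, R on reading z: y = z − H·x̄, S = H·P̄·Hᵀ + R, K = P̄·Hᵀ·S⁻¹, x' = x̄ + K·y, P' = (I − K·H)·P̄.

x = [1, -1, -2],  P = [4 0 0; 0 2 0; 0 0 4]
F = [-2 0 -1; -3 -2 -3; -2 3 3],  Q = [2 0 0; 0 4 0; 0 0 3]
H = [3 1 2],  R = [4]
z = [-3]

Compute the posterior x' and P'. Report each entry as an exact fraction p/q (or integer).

x' = [770/373, 2873/373, -3165/373]
P' = [2156/373 5508/373 -5878/373; 5508/373 20964/373 -18600/373; -5878/373 -18600/373 18251/373]

x̄ = F·x = [0, 5, -11]
P̄ = F·P·Fᵀ + Q = [22 36 4; 36 84 -24; 4 -24 73]
y = z − H·x̄ = [14]
S = H·P̄·Hᵀ + R = [746]
K = P̄·Hᵀ·S⁻¹ = [55/373; 72/373; 67/373]
x' = x̄ + K·y = [770/373, 2873/373, -3165/373]
P' = (I − K·H)·P̄ = [2156/373 5508/373 -5878/373; 5508/373 20964/373 -18600/373; -5878/373 -18600/373 18251/373]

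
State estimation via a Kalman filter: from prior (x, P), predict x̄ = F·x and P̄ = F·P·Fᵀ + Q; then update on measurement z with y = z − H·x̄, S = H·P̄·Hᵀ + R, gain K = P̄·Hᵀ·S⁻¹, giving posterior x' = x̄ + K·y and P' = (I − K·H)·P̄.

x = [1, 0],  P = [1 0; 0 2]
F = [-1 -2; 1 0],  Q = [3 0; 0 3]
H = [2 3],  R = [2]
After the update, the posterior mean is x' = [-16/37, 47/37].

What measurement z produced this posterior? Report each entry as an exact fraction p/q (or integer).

x̄ = F·x = [-1, 1]
P̄ = F·P·Fᵀ + Q = [12 -1; -1 4]
S = H·P̄·Hᵀ + R = [74]
K = P̄·Hᵀ·S⁻¹ = [21/74; 5/37]
x' − x̄ = [21/37, 10/37] = K·y
y = (KᵀK)⁻¹·Kᵀ·(x' − x̄) = [2]
z = y + H·x̄ = [2] + [1] = [3]

z = [3]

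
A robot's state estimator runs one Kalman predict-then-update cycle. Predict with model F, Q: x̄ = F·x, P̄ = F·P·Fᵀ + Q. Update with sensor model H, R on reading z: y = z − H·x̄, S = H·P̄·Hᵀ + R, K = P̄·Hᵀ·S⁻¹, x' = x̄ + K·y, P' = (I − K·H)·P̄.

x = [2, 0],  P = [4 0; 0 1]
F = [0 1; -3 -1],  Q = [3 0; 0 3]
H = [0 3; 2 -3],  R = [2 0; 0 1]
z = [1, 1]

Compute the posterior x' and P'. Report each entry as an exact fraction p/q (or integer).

x' = [5293/6862, 754/3431]
P' = [4301/6862 953/3431; 953/3431 676/3431]

x̄ = F·x = [0, -6]
P̄ = F·P·Fᵀ + Q = [4 -1; -1 40]
y = z − H·x̄ = [19, -17]
S = H·P̄·Hᵀ + R = [362 -366; -366 389]
K = P̄·Hᵀ·S⁻¹ = [2859/6862 1442/3431; 1014/3431 -122/3431]
x' = x̄ + K·y = [5293/6862, 754/3431]
P' = (I − K·H)·P̄ = [4301/6862 953/3431; 953/3431 676/3431]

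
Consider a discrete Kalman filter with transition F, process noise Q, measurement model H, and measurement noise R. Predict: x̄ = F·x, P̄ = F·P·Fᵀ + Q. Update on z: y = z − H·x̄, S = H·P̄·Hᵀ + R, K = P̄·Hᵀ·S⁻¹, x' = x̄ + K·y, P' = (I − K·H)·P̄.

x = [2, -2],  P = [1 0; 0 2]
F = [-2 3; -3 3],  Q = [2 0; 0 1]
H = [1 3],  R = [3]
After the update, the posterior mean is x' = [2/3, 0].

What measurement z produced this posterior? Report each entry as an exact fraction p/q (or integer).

x̄ = F·x = [-10, -12]
P̄ = F·P·Fᵀ + Q = [24 24; 24 28]
S = H·P̄·Hᵀ + R = [423]
K = P̄·Hᵀ·S⁻¹ = [32/141; 12/47]
x' − x̄ = [32/3, 12] = K·y
y = (KᵀK)⁻¹·Kᵀ·(x' − x̄) = [47]
z = y + H·x̄ = [47] + [-46] = [1]

z = [1]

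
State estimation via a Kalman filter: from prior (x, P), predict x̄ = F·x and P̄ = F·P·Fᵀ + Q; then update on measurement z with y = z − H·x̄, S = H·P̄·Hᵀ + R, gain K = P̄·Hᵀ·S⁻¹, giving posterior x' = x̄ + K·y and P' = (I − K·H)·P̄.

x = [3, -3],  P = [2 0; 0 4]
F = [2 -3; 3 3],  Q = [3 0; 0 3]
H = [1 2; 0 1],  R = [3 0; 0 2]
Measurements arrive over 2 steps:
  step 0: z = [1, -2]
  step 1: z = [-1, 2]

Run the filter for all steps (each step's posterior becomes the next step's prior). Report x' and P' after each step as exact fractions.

step 0: x̄ = F·x = [15, 0]
step 0: P̄ = F·P·Fᵀ + Q = [47 -24; -24 57]
step 0: y = z − H·x̄ = [-14, -2]
step 0: S = H·P̄·Hᵀ + R = [182 90; 90 59]
step 0: K = P̄·Hᵀ·S⁻¹ = [2101/2638 -2139/1319; 90/1319 1137/1319]
step 0: x' = x̄ + K·y = [9356/1319, -3534/1319]
step 0: P' = (I − K·H)·P̄ = [23415/2638 -4278/1319; -4278/1319 2274/1319]
step 1: x̄ = F·x = [29314/1319, 17466/1319]
step 1: P̄ = F·P·Fᵀ + Q = [122589/1319 62613/1319; 62613/1319 105573/2638]
step 1: y = z − H·x̄ = [-65565/1319, -14828/1319]
step 1: S = H·P̄·Hᵀ + R = [588144/1319 168186/1319; 168186/1319 110849/2638]
step 1: K = P̄·Hᵀ·S⁻¹ = [1619607/2178952 -613287/544738; 28031/272369 174345/272369]
step 1: x' = x̄ + K·y = [-4503757/2178952, 253341/272369]
step 1: P' = (I − K·H)·P̄ = [14671413/2178952 -613287/272369; -613287/272369 348690/272369]

step 0: x' = [9356/1319, -3534/1319], P' = [23415/2638 -4278/1319; -4278/1319 2274/1319]
step 1: x' = [-4503757/2178952, 253341/272369], P' = [14671413/2178952 -613287/272369; -613287/272369 348690/272369]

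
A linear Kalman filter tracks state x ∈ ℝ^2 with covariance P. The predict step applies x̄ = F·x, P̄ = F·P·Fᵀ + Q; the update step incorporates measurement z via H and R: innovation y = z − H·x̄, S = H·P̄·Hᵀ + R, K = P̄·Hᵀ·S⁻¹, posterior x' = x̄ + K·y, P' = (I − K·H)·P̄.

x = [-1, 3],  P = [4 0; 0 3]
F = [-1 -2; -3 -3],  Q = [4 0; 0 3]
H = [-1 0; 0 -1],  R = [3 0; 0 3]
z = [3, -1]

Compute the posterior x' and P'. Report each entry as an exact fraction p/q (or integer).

x̄ = F·x = [-5, -6]
P̄ = F·P·Fᵀ + Q = [20 30; 30 66]
y = z − H·x̄ = [-2, -7]
S = H·P̄·Hᵀ + R = [23 30; 30 69]
K = P̄·Hᵀ·S⁻¹ = [-160/229 -30/229; -30/229 -206/229]
x' = x̄ + K·y = [-615/229, 128/229]
P' = (I − K·H)·P̄ = [480/229 90/229; 90/229 618/229]

x' = [-615/229, 128/229]
P' = [480/229 90/229; 90/229 618/229]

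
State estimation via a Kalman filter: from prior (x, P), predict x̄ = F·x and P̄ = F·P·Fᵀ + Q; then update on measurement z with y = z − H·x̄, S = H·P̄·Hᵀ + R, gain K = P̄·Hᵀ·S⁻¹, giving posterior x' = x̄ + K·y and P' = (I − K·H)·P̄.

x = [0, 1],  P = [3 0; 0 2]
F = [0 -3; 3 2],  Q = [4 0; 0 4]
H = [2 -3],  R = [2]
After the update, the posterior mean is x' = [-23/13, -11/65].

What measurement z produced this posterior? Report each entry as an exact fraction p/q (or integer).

x̄ = F·x = [-3, 2]
P̄ = F·P·Fᵀ + Q = [22 -12; -12 39]
S = H·P̄·Hᵀ + R = [585]
K = P̄·Hᵀ·S⁻¹ = [16/117; -47/195]
x' − x̄ = [16/13, -141/65] = K·y
y = (KᵀK)⁻¹·Kᵀ·(x' − x̄) = [9]
z = y + H·x̄ = [9] + [-12] = [-3]

z = [-3]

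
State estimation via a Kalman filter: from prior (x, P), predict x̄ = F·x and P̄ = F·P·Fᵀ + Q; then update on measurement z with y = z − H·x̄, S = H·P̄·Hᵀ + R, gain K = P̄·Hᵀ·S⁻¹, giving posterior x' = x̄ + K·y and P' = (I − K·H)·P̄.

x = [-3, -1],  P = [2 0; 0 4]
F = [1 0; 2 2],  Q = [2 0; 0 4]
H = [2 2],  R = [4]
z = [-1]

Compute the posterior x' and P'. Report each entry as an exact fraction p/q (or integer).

x' = [-39/41, 8/41]
P' = [100/41 -92/41; -92/41 124/41]

x̄ = F·x = [-3, -8]
P̄ = F·P·Fᵀ + Q = [4 4; 4 28]
y = z − H·x̄ = [21]
S = H·P̄·Hᵀ + R = [164]
K = P̄·Hᵀ·S⁻¹ = [4/41; 16/41]
x' = x̄ + K·y = [-39/41, 8/41]
P' = (I − K·H)·P̄ = [100/41 -92/41; -92/41 124/41]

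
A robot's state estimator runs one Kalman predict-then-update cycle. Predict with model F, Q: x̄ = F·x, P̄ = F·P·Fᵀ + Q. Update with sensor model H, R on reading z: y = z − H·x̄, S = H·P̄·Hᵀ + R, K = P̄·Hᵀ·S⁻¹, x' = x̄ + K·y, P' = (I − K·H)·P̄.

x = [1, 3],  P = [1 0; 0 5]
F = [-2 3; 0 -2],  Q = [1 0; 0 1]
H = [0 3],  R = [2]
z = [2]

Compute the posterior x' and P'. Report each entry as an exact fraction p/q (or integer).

x̄ = F·x = [7, -6]
P̄ = F·P·Fᵀ + Q = [50 -30; -30 21]
y = z − H·x̄ = [20]
S = H·P̄·Hᵀ + R = [191]
K = P̄·Hᵀ·S⁻¹ = [-90/191; 63/191]
x' = x̄ + K·y = [-463/191, 114/191]
P' = (I − K·H)·P̄ = [1450/191 -60/191; -60/191 42/191]

x' = [-463/191, 114/191]
P' = [1450/191 -60/191; -60/191 42/191]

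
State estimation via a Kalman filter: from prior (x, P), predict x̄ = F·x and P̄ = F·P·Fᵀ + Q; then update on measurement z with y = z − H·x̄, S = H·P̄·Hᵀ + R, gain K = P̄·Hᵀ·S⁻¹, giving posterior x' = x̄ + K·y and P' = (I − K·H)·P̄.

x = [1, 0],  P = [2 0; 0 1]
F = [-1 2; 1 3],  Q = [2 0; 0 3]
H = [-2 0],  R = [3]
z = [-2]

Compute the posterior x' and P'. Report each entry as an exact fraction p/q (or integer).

x̄ = F·x = [-1, 1]
P̄ = F·P·Fᵀ + Q = [8 4; 4 14]
y = z − H·x̄ = [-4]
S = H·P̄·Hᵀ + R = [35]
K = P̄·Hᵀ·S⁻¹ = [-16/35; -8/35]
x' = x̄ + K·y = [29/35, 67/35]
P' = (I − K·H)·P̄ = [24/35 12/35; 12/35 426/35]

x' = [29/35, 67/35]
P' = [24/35 12/35; 12/35 426/35]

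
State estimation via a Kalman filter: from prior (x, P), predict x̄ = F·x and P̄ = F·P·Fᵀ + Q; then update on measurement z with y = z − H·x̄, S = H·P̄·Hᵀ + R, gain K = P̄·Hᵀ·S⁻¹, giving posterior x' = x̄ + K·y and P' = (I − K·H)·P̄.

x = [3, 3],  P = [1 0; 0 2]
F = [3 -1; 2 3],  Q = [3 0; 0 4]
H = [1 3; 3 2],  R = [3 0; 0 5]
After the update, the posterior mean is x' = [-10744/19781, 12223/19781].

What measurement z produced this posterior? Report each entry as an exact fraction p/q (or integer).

z = [1, -1]

x̄ = F·x = [6, 15]
P̄ = F·P·Fᵀ + Q = [14 0; 0 26]
S = H·P̄·Hᵀ + R = [251 198; 198 235]
K = P̄·Hᵀ·S⁻¹ = [-5026/19781 7770/19781; 8034/19781 -2392/19781]
x' − x̄ = [-129430/19781, -284492/19781] = K·y
y = (KᵀK)⁻¹·Kᵀ·(x' − x̄) = [-50, -49]
z = y + H·x̄ = [-50, -49] + [51, 48] = [1, -1]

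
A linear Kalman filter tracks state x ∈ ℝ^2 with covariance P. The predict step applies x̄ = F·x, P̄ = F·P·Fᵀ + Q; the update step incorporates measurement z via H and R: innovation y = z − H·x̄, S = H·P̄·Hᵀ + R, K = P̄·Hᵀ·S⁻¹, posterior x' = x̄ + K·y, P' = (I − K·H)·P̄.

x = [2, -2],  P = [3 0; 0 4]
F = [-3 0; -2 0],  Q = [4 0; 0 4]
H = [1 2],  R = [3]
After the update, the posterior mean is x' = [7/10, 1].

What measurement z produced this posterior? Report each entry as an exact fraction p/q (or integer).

z = [3]

x̄ = F·x = [-6, -4]
P̄ = F·P·Fᵀ + Q = [31 18; 18 16]
S = H·P̄·Hᵀ + R = [170]
K = P̄·Hᵀ·S⁻¹ = [67/170; 5/17]
x' − x̄ = [67/10, 5] = K·y
y = (KᵀK)⁻¹·Kᵀ·(x' − x̄) = [17]
z = y + H·x̄ = [17] + [-14] = [3]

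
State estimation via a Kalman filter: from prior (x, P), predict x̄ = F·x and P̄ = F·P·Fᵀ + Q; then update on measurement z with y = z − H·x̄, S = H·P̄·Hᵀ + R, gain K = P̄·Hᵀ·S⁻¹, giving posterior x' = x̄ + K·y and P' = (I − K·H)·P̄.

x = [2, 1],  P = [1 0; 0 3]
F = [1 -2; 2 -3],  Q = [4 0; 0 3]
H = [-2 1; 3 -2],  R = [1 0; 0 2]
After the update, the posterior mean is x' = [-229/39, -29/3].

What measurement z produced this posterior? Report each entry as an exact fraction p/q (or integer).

z = [3, 3]

x̄ = F·x = [0, 1]
P̄ = F·P·Fᵀ + Q = [17 20; 20 34]
S = H·P̄·Hᵀ + R = [23 -30; -30 51]
K = P̄·Hᵀ·S⁻¹ = [-128/91 -167/273; -2 -4/3]
x' − x̄ = [-229/39, -32/3] = K·y
y = (KᵀK)⁻¹·Kᵀ·(x' − x̄) = [2, 5]
z = y + H·x̄ = [2, 5] + [1, -2] = [3, 3]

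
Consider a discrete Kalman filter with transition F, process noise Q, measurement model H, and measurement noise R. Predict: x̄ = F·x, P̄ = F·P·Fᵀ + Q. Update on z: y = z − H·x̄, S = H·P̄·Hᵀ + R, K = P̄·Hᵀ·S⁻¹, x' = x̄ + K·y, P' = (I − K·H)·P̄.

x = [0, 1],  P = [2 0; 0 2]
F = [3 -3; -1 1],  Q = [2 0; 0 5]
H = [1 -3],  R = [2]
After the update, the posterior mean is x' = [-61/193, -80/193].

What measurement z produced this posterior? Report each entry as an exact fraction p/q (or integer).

x̄ = F·x = [-3, 1]
P̄ = F·P·Fᵀ + Q = [38 -12; -12 9]
S = H·P̄·Hᵀ + R = [193]
K = P̄·Hᵀ·S⁻¹ = [74/193; -39/193]
x' − x̄ = [518/193, -273/193] = K·y
y = (KᵀK)⁻¹·Kᵀ·(x' − x̄) = [7]
z = y + H·x̄ = [7] + [-6] = [1]

z = [1]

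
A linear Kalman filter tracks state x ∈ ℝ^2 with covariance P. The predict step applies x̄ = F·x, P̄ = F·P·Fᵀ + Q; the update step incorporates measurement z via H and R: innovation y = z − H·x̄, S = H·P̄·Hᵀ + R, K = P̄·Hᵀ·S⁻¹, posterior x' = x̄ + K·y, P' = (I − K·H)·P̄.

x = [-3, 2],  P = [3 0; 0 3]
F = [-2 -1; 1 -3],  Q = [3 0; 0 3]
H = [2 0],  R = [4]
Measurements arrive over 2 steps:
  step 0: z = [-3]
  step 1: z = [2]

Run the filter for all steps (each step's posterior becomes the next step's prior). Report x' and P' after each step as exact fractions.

step 0: x̄ = F·x = [4, -9]
step 0: P̄ = F·P·Fᵀ + Q = [18 3; 3 33]
step 0: y = z − H·x̄ = [-11]
step 0: S = H·P̄·Hᵀ + R = [76]
step 0: K = P̄·Hᵀ·S⁻¹ = [9/19; 3/38]
step 0: x' = x̄ + K·y = [-23/19, -375/38]
step 0: P' = (I − K·H)·P̄ = [18/19 3/19; 3/19 618/19]
step 1: x̄ = F·x = [467/38, 1079/38]
step 1: P̄ = F·P·Fᵀ + Q = [759/19 1833/19; 1833/19 5619/19]
step 1: y = z − H·x̄ = [-429/19]
step 1: S = H·P̄·Hᵀ + R = [3112/19]
step 1: K = P̄·Hᵀ·S⁻¹ = [759/1556; 1833/1556]
step 1: x' = x̄ + K·y = [1985/1556, 2795/1556]
step 1: P' = (I − K·H)·P̄ = [759/778 1833/778; 1833/778 53247/778]

step 0: x' = [-23/19, -375/38], P' = [18/19 3/19; 3/19 618/19]
step 1: x' = [1985/1556, 2795/1556], P' = [759/778 1833/778; 1833/778 53247/778]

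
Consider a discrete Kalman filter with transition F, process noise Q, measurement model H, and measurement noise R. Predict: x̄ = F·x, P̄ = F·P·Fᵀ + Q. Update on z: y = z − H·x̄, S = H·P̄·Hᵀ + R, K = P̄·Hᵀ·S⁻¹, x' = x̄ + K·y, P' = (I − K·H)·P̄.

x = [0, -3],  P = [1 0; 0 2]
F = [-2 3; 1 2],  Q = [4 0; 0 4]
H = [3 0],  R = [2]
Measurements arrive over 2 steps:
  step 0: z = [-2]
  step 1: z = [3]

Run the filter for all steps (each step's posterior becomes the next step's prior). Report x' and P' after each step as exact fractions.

step 0: x' = [-87/118, -333/118], P' = [13/59 5/59; 5/59 542/59]
step 1: x' = [45129/46072, -124671/92144], P' = [2553/11518 3221/23036; 3221/23036 320405/46072]

step 0: x̄ = F·x = [-9, -6]
step 0: P̄ = F·P·Fᵀ + Q = [26 10; 10 13]
step 0: y = z − H·x̄ = [25]
step 0: S = H·P̄·Hᵀ + R = [236]
step 0: K = P̄·Hᵀ·S⁻¹ = [39/118; 15/118]
step 0: x' = x̄ + K·y = [-87/118, -333/118]
step 0: P' = (I − K·H)·P̄ = [13/59 5/59; 5/59 542/59]
step 1: x̄ = F·x = [-825/118, -753/118]
step 1: P̄ = F·P·Fᵀ + Q = [5106/59 3221/59; 3221/59 2437/59]
step 1: y = z − H·x̄ = [2829/118]
step 1: S = H·P̄·Hᵀ + R = [46072/59]
step 1: K = P̄·Hᵀ·S⁻¹ = [7659/23036; 9663/46072]
step 1: x' = x̄ + K·y = [45129/46072, -124671/92144]
step 1: P' = (I − K·H)·P̄ = [2553/11518 3221/23036; 3221/23036 320405/46072]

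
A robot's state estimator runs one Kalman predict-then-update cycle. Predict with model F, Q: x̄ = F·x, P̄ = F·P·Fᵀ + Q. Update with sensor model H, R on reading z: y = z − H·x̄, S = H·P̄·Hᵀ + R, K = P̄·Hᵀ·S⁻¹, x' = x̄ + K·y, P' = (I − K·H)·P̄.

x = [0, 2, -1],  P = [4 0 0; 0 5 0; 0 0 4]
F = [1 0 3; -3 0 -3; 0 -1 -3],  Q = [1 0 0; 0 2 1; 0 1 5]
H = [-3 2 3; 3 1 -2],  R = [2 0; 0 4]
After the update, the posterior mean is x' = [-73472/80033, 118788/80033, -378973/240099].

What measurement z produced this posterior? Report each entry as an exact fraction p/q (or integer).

x̄ = F·x = [-3, 3, 1]
P̄ = F·P·Fᵀ + Q = [41 -48 -36; -48 74 37; -36 37 46]
S = H·P̄·Hᵀ + R = [2749 -1218; -1218 627]
K = P̄·Hᵀ·S⁻¹ = [-8661/80033 1939/80033; 25763/80033 31666/80033; 702/80033 -58327/240099]
x' − x̄ = [166627/80033, -121311/80033, -619072/240099] = K·y
y = (KᵀK)⁻¹·Kᵀ·(x' − x̄) = [-17, 10]
z = y + H·x̄ = [-17, 10] + [18, -8] = [1, 2]

z = [1, 2]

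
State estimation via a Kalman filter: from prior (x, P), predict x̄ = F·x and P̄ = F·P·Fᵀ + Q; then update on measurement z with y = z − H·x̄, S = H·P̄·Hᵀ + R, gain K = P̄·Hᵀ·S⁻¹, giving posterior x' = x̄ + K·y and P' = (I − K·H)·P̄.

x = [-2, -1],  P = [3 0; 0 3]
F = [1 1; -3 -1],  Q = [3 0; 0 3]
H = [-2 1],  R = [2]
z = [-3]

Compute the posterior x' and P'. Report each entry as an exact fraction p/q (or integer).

x' = [123/119, -79/119]
P' = [171/119 282/119; 282/119 678/119]

x̄ = F·x = [-3, 7]
P̄ = F·P·Fᵀ + Q = [9 -12; -12 33]
y = z − H·x̄ = [-16]
S = H·P̄·Hᵀ + R = [119]
K = P̄·Hᵀ·S⁻¹ = [-30/119; 57/119]
x' = x̄ + K·y = [123/119, -79/119]
P' = (I − K·H)·P̄ = [171/119 282/119; 282/119 678/119]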